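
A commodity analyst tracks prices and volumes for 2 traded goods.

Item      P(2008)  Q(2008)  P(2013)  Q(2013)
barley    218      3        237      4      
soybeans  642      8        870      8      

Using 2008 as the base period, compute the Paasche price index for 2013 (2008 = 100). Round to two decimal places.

131.62

Paasche price index uses current-period quantities as weights.
ΣP(2013)·Q(2013) = 237×4 + 870×8 = 948 + 6960 = 7908
ΣP(2008)·Q(2013) = 218×4 + 642×8 = 872 + 5136 = 6008
Index = 7908 / 6008 × 100 = 131.6245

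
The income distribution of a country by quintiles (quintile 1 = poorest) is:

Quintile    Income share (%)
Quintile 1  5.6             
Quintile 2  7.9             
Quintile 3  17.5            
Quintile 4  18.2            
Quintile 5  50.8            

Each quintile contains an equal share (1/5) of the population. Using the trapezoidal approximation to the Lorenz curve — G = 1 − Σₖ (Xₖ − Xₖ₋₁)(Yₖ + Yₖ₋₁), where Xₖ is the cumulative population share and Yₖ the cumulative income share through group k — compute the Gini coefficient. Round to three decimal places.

Cumulative income shares Yₖ: 0.0560, 0.1350, 0.3100, 0.4920, 1.0000
Σ (Xₖ−Xₖ₋₁)(Yₖ+Yₖ₋₁) = (1/5)(0.0560+0.0000) + (1/5)(0.1350+0.0560) + (1/5)(0.3100+0.1350) + (1/5)(0.4920+0.3100) + (1/5)(1.0000+0.4920)
  = 0.0112 + 0.0382 + 0.0890 + 0.1604 + 0.2984 = 0.5972
G = 1 − 0.5972 = 0.4028

0.403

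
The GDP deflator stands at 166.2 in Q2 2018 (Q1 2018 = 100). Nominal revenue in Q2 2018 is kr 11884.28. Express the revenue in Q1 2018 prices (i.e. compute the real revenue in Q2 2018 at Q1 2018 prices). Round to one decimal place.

7150.6

Real = Nominal ÷ (Index/100) = 11884.28 ÷ (166.2/100)
     = 11884.28 ÷ 1.662 = 7150.5897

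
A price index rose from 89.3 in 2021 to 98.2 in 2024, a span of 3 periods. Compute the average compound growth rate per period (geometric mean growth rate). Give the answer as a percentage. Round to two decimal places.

Growth factor = (98.2/89.3)^(1/3) = (1.099664)^(1/3) = 1.032175
Growth rate = 1.032175 − 1 = 0.032175 = 3.2175%

3.22%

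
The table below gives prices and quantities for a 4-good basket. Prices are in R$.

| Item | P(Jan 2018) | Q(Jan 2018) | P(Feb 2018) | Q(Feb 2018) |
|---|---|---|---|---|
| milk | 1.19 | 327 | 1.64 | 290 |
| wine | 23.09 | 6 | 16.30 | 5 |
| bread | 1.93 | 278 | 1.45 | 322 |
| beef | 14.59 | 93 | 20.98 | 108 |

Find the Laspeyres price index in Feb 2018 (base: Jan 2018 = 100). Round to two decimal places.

123.43

Laspeyres price index uses base-period quantities as weights.
ΣP(Feb 2018)·Q(Jan 2018) = 1.64×327 + 16.30×6 + 1.45×278 + 20.98×93 = 536.28 + 97.8 + 403.1 + 1951.14 = 2988.32
ΣP(Jan 2018)·Q(Jan 2018) = 1.19×327 + 23.09×6 + 1.93×278 + 14.59×93 = 389.13 + 138.54 + 536.54 + 1356.87 = 2421.08
Index = 2988.32 / 2421.08 × 100 = 123.4292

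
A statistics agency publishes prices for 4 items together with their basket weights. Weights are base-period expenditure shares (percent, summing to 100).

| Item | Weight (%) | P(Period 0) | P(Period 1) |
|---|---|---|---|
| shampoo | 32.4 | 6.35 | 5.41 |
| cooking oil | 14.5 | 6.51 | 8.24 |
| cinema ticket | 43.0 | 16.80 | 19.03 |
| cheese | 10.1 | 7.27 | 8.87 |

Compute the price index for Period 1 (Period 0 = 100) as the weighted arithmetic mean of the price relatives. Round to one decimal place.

107.0

shampoo: 32.4 × (5.41/6.35) = 32.4 × 0.851969 = 27.6038
cooking oil: 14.5 × (8.24/6.51) = 14.5 × 1.265745 = 18.3533
cinema ticket: 43.0 × (19.03/16.80) = 43.0 × 1.132738 = 48.7077
cheese: 10.1 × (8.87/7.27) = 10.1 × 1.220083 = 12.3228
Index = Σ wᵢ·(p₁ᵢ/p₀ᵢ) = 27.6038 + 18.3533 + 48.7077 + 12.3228 = 106.9877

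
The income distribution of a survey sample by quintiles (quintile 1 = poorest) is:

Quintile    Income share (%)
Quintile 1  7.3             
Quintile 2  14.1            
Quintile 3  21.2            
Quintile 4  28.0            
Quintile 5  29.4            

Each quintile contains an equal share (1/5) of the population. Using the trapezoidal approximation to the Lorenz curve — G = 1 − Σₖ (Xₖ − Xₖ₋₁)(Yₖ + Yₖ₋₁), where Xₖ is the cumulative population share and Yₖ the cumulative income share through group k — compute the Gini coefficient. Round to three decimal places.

0.232

Cumulative income shares Yₖ: 0.0730, 0.2140, 0.4260, 0.7060, 1.0000
Σ (Xₖ−Xₖ₋₁)(Yₖ+Yₖ₋₁) = (1/5)(0.0730+0.0000) + (1/5)(0.2140+0.0730) + (1/5)(0.4260+0.2140) + (1/5)(0.7060+0.4260) + (1/5)(1.0000+0.7060)
  = 0.0146 + 0.0574 + 0.1280 + 0.2264 + 0.3412 = 0.7676
G = 1 − 0.7676 = 0.2324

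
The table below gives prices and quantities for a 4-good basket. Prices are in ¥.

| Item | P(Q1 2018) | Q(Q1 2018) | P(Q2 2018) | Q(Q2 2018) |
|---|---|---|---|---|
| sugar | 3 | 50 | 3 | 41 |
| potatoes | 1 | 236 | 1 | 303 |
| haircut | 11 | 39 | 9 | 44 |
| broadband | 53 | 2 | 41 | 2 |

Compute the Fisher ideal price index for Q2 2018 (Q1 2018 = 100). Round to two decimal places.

88.95

Laspeyres component (base-period weights):
ΣP(Q2 2018)Q(Q1 2018) = 3×50 + 1×236 + 9×39 + 41×2 = 150 + 236 + 351 + 82 = 819
ΣP(Q1 2018)Q(Q1 2018) = 3×50 + 1×236 + 11×39 + 53×2 = 150 + 236 + 429 + 106 = 921
L = 819 / 921 × 100 = 88.9251
Paasche component (current-period weights):
ΣP(Q2 2018)Q(Q2 2018) = 3×41 + 1×303 + 9×44 + 41×2 = 123 + 303 + 396 + 82 = 904
ΣP(Q1 2018)Q(Q2 2018) = 3×41 + 1×303 + 11×44 + 53×2 = 123 + 303 + 484 + 106 = 1016
P = 904 / 1016 × 100 = 88.9764
Fisher = √(L × P) = √(88.9251 × 88.9764) = 88.9507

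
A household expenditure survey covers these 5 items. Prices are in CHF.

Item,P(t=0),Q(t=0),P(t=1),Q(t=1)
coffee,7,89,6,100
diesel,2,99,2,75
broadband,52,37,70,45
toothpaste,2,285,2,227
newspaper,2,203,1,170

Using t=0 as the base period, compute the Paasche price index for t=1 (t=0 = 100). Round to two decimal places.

Paasche price index uses current-period quantities as weights.
ΣP(t=1)·Q(t=1) = 6×100 + 2×75 + 70×45 + 2×227 + 1×170 = 600 + 150 + 3150 + 454 + 170 = 4524
ΣP(t=0)·Q(t=1) = 7×100 + 2×75 + 52×45 + 2×227 + 2×170 = 700 + 150 + 2340 + 454 + 340 = 3984
Index = 4524 / 3984 × 100 = 113.5542

113.55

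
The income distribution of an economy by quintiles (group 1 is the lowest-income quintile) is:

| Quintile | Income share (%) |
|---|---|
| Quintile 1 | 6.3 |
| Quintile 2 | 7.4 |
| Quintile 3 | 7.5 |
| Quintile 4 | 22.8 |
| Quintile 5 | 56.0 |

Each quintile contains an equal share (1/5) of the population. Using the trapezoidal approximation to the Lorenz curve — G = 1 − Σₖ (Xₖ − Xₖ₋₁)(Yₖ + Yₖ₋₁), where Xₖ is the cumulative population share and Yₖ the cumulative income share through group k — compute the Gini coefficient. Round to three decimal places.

Cumulative income shares Yₖ: 0.0630, 0.1370, 0.2120, 0.4400, 1.0000
Σ (Xₖ−Xₖ₋₁)(Yₖ+Yₖ₋₁) = (1/5)(0.0630+0.0000) + (1/5)(0.1370+0.0630) + (1/5)(0.2120+0.1370) + (1/5)(0.4400+0.2120) + (1/5)(1.0000+0.4400)
  = 0.0126 + 0.0400 + 0.0698 + 0.1304 + 0.2880 = 0.5408
G = 1 − 0.5408 = 0.4592

0.459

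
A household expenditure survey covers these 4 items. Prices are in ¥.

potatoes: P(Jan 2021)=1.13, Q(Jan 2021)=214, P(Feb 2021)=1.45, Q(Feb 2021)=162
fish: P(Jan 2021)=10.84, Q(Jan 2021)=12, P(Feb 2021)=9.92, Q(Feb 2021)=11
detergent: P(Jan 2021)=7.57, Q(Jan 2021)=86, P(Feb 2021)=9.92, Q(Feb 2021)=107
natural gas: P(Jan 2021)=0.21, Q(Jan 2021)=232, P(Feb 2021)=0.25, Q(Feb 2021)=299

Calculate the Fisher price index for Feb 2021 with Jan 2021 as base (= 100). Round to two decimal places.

Laspeyres component (base-period weights):
ΣP(Feb 2021)Q(Jan 2021) = 1.45×214 + 9.92×12 + 9.92×86 + 0.25×232 = 310.3 + 119.04 + 853.12 + 58 = 1340.46
ΣP(Jan 2021)Q(Jan 2021) = 1.13×214 + 10.84×12 + 7.57×86 + 0.21×232 = 241.82 + 130.08 + 651.02 + 48.72 = 1071.64
L = 1340.46 / 1071.64 × 100 = 125.0849
Paasche component (current-period weights):
ΣP(Feb 2021)Q(Feb 2021) = 1.45×162 + 9.92×11 + 9.92×107 + 0.25×299 = 234.9 + 109.12 + 1061.44 + 74.75 = 1480.21
ΣP(Jan 2021)Q(Feb 2021) = 1.13×162 + 10.84×11 + 7.57×107 + 0.21×299 = 183.06 + 119.24 + 809.99 + 62.79 = 1175.08
P = 1480.21 / 1175.08 × 100 = 125.9667
Fisher = √(L × P) = √(125.0849 × 125.9667) = 125.5251

125.53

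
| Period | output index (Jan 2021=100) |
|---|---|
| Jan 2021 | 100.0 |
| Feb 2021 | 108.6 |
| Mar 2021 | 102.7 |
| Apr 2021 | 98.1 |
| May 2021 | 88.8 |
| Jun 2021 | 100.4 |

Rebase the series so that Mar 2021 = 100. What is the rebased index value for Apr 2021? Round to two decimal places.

Rebased(Apr 2021) = 98.1 / 102.7 × 100 = 95.5209

95.52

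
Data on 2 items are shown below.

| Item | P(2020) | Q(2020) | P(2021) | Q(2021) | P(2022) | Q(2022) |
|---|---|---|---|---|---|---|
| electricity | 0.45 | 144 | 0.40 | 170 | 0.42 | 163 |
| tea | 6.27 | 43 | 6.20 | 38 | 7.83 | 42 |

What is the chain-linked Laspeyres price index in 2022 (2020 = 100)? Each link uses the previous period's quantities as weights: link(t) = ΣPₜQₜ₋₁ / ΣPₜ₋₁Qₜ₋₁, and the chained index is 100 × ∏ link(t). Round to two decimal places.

117.81

Link 2020→2021:
ΣP(2021)Q(2020) = 0.40×144 + 6.20×43 = 57.6 + 266.6 = 324.2
ΣP(2020)Q(2020) = 0.45×144 + 6.27×43 = 64.8 + 269.61 = 334.41
link = 324.2/334.41 = 0.969469
Link 2021→2022:
ΣP(2022)Q(2021) = 0.42×170 + 7.83×38 = 71.4 + 297.54 = 368.94
ΣP(2021)Q(2021) = 0.40×170 + 6.20×38 = 68 + 235.6 = 303.6
link = 368.94/303.6 = 1.215217
Chained index = 100 × 0.969469 × 1.215217 = 117.8115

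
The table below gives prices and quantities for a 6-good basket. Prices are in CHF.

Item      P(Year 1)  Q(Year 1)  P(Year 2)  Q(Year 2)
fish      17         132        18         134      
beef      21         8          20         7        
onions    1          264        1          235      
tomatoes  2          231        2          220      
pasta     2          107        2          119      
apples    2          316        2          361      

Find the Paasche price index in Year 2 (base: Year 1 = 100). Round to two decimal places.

Paasche price index uses current-period quantities as weights.
ΣP(Year 2)·Q(Year 2) = 18×134 + 20×7 + 1×235 + 2×220 + 2×119 + 2×361 = 2412 + 140 + 235 + 440 + 238 + 722 = 4187
ΣP(Year 1)·Q(Year 2) = 17×134 + 21×7 + 1×235 + 2×220 + 2×119 + 2×361 = 2278 + 147 + 235 + 440 + 238 + 722 = 4060
Index = 4187 / 4060 × 100 = 103.1281

103.13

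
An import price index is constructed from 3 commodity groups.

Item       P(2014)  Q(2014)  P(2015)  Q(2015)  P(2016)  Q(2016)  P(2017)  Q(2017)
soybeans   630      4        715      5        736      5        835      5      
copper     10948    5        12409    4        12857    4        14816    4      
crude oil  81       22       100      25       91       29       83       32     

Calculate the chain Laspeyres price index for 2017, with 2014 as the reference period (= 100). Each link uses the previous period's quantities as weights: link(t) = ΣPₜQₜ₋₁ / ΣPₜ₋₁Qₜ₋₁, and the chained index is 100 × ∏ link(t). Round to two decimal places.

133.49

Link 2014→2015:
ΣP(2015)Q(2014) = 715×4 + 12409×5 + 100×22 = 2860 + 62045 + 2200 = 67105
ΣP(2014)Q(2014) = 630×4 + 10948×5 + 81×22 = 2520 + 54740 + 1782 = 59042
link = 67105/59042 = 1.136564
Link 2015→2016:
ΣP(2016)Q(2015) = 736×5 + 12857×4 + 91×25 = 3680 + 51428 + 2275 = 57383
ΣP(2015)Q(2015) = 715×5 + 12409×4 + 100×25 = 3575 + 49636 + 2500 = 55711
link = 57383/55711 = 1.030012
Link 2016→2017:
ΣP(2017)Q(2016) = 835×5 + 14816×4 + 83×29 = 4175 + 59264 + 2407 = 65846
ΣP(2016)Q(2016) = 736×5 + 12857×4 + 91×29 = 3680 + 51428 + 2639 = 57747
link = 65846/57747 = 1.140250
Chained index = 100 × 1.136564 × 1.030012 × 1.140250 = 133.4861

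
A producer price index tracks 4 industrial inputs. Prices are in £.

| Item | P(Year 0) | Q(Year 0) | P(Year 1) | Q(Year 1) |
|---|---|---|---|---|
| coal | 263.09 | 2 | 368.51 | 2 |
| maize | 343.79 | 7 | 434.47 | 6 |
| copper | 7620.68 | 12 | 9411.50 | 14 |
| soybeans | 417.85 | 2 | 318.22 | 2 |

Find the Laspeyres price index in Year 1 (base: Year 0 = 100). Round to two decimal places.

Laspeyres price index uses base-period quantities as weights.
ΣP(Year 1)·Q(Year 0) = 368.51×2 + 434.47×7 + 9411.50×12 + 318.22×2 = 737.02 + 3041.29 + 112938 + 636.44 = 117352.75
ΣP(Year 0)·Q(Year 0) = 263.09×2 + 343.79×7 + 7620.68×12 + 417.85×2 = 526.18 + 2406.53 + 91448.16 + 835.7 = 95216.57
Index = 117352.75 / 95216.57 × 100 = 123.2482

123.25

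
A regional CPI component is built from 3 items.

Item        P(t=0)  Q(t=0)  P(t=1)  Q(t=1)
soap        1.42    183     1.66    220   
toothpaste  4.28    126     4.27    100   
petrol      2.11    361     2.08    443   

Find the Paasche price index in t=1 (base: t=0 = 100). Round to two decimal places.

102.30

Paasche price index uses current-period quantities as weights.
ΣP(t=1)·Q(t=1) = 1.66×220 + 4.27×100 + 2.08×443 = 365.2 + 427 + 921.44 = 1713.64
ΣP(t=0)·Q(t=1) = 1.42×220 + 4.28×100 + 2.11×443 = 312.4 + 428 + 934.73 = 1675.13
Index = 1713.64 / 1675.13 × 100 = 102.2989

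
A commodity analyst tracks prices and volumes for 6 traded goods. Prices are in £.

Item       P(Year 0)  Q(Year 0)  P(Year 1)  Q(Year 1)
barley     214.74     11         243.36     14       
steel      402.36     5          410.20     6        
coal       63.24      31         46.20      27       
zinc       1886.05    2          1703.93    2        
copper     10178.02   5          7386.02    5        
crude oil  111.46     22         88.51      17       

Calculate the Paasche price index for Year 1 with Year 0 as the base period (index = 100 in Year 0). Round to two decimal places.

Paasche price index uses current-period quantities as weights.
ΣP(Year 1)·Q(Year 1) = 243.36×14 + 410.20×6 + 46.20×27 + 1703.93×2 + 7386.02×5 + 88.51×17 = 3407.04 + 2461.2 + 1247.4 + 3407.86 + 36930.1 + 1504.67 = 48958.27
ΣP(Year 0)·Q(Year 1) = 214.74×14 + 402.36×6 + 63.24×27 + 1886.05×2 + 10178.02×5 + 111.46×17 = 3006.36 + 2414.16 + 1707.48 + 3772.1 + 50890.1 + 1894.82 = 63685.02
Index = 48958.27 / 63685.02 × 100 = 76.8756

76.88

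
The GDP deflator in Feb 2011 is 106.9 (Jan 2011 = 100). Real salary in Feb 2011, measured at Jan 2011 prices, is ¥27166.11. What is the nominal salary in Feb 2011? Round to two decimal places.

29040.57

Nominal = Real × (Index/100) = 27166.11 × (106.9/100)
        = 27166.11 × 1.069 = 29040.5716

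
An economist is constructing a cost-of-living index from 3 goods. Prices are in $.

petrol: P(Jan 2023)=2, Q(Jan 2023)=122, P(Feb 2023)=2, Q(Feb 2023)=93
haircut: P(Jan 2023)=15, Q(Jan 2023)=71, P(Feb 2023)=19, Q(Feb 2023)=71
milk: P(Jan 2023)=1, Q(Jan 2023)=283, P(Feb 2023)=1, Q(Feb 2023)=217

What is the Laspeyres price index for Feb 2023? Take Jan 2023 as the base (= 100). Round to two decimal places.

117.84

Laspeyres price index uses base-period quantities as weights.
ΣP(Feb 2023)·Q(Jan 2023) = 2×122 + 19×71 + 1×283 = 244 + 1349 + 283 = 1876
ΣP(Jan 2023)·Q(Jan 2023) = 2×122 + 15×71 + 1×283 = 244 + 1065 + 283 = 1592
Index = 1876 / 1592 × 100 = 117.8392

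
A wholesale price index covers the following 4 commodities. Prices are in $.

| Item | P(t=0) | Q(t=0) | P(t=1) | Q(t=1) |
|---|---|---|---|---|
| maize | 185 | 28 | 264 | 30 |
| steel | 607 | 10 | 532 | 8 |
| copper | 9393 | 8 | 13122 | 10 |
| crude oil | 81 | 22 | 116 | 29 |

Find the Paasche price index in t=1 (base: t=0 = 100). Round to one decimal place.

Paasche price index uses current-period quantities as weights.
ΣP(t=1)·Q(t=1) = 264×30 + 532×8 + 13122×10 + 116×29 = 7920 + 4256 + 131220 + 3364 = 146760
ΣP(t=0)·Q(t=1) = 185×30 + 607×8 + 9393×10 + 81×29 = 5550 + 4856 + 93930 + 2349 = 106685
Index = 146760 / 106685 × 100 = 137.5639

137.6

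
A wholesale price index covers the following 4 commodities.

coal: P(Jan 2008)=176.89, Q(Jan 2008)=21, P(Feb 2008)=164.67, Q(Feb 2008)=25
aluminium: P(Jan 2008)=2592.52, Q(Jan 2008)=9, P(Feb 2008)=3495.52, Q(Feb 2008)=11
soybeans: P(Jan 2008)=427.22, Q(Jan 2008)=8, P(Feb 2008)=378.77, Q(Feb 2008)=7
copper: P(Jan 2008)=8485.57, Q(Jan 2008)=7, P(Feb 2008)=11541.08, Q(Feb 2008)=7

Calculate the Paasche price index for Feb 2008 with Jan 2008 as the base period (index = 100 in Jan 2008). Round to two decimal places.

132.18

Paasche price index uses current-period quantities as weights.
ΣP(Feb 2008)·Q(Feb 2008) = 164.67×25 + 3495.52×11 + 378.77×7 + 11541.08×7 = 4116.75 + 38450.72 + 2651.39 + 80787.56 = 126006.42
ΣP(Jan 2008)·Q(Feb 2008) = 176.89×25 + 2592.52×11 + 427.22×7 + 8485.57×7 = 4422.25 + 28517.72 + 2990.54 + 59398.99 = 95329.5
Index = 126006.42 / 95329.5 × 100 = 132.1799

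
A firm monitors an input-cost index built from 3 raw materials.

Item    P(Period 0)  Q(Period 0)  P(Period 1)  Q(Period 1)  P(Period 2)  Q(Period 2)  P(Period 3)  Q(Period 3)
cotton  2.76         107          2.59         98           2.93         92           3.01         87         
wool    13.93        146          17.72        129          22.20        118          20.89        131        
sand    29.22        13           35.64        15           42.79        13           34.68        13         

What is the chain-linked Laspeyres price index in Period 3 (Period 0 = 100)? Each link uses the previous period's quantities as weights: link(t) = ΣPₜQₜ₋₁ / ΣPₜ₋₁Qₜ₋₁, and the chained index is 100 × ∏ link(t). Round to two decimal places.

140.43

Link Period 0→Period 1:
ΣP(Period 1)Q(Period 0) = 2.59×107 + 17.72×146 + 35.64×13 = 277.13 + 2587.12 + 463.32 = 3327.57
ΣP(Period 0)Q(Period 0) = 2.76×107 + 13.93×146 + 29.22×13 = 295.32 + 2033.78 + 379.86 = 2708.96
link = 3327.57/2708.96 = 1.228357
Link Period 1→Period 2:
ΣP(Period 2)Q(Period 1) = 2.93×98 + 22.20×129 + 42.79×15 = 287.14 + 2863.8 + 641.85 = 3792.79
ΣP(Period 1)Q(Period 1) = 2.59×98 + 17.72×129 + 35.64×15 = 253.82 + 2285.88 + 534.6 = 3074.3
link = 3792.79/3074.3 = 1.233708
Link Period 2→Period 3:
ΣP(Period 3)Q(Period 2) = 3.01×92 + 20.89×118 + 34.68×13 = 276.92 + 2465.02 + 450.84 = 3192.78
ΣP(Period 2)Q(Period 2) = 2.93×92 + 22.20×118 + 42.79×13 = 269.56 + 2619.6 + 556.27 = 3445.43
link = 3192.78/3445.43 = 0.926671
Chained index = 100 × 1.228357 × 1.233708 × 0.926671 = 140.4309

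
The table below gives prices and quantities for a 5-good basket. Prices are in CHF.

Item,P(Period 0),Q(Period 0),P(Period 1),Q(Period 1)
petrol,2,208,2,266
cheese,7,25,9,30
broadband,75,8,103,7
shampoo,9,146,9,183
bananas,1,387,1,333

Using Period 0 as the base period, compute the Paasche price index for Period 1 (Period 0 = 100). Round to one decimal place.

107.9

Paasche price index uses current-period quantities as weights.
ΣP(Period 1)·Q(Period 1) = 2×266 + 9×30 + 103×7 + 9×183 + 1×333 = 532 + 270 + 721 + 1647 + 333 = 3503
ΣP(Period 0)·Q(Period 1) = 2×266 + 7×30 + 75×7 + 9×183 + 1×333 = 532 + 210 + 525 + 1647 + 333 = 3247
Index = 3503 / 3247 × 100 = 107.8842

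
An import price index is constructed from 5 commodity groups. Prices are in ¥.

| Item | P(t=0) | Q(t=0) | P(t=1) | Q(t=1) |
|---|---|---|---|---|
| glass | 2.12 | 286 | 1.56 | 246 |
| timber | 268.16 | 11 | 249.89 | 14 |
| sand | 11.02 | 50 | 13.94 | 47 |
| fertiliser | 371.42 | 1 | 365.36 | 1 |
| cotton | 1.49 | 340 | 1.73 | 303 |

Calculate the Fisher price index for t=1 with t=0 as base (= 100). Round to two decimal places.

Laspeyres component (base-period weights):
ΣP(t=1)Q(t=0) = 1.56×286 + 249.89×11 + 13.94×50 + 365.36×1 + 1.73×340 = 446.16 + 2748.79 + 697 + 365.36 + 588.2 = 4845.51
ΣP(t=0)Q(t=0) = 2.12×286 + 268.16×11 + 11.02×50 + 371.42×1 + 1.49×340 = 606.32 + 2949.76 + 551 + 371.42 + 506.6 = 4985.1
L = 4845.51 / 4985.1 × 100 = 97.1999
Paasche component (current-period weights):
ΣP(t=1)Q(t=1) = 1.56×246 + 249.89×14 + 13.94×47 + 365.36×1 + 1.73×303 = 383.76 + 3498.46 + 655.18 + 365.36 + 524.19 = 5426.95
ΣP(t=0)Q(t=1) = 2.12×246 + 268.16×14 + 11.02×47 + 371.42×1 + 1.49×303 = 521.52 + 3754.24 + 517.94 + 371.42 + 451.47 = 5616.59
P = 5426.95 / 5616.59 × 100 = 96.6236
Fisher = √(L × P) = √(97.1999 × 96.6236) = 96.9113

96.91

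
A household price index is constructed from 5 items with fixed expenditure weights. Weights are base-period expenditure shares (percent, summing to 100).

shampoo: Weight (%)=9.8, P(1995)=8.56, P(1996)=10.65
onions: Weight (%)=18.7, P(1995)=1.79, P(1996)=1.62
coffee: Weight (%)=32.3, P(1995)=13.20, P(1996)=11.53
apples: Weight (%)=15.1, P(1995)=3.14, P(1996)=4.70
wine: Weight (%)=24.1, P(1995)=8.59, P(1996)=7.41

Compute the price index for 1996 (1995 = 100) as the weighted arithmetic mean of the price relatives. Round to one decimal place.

shampoo: 9.8 × (10.65/8.56) = 9.8 × 1.244159 = 12.1928
onions: 18.7 × (1.62/1.79) = 18.7 × 0.905028 = 16.9240
coffee: 32.3 × (11.53/13.20) = 32.3 × 0.873485 = 28.2136
apples: 15.1 × (4.70/3.14) = 15.1 × 1.496815 = 22.6019
wine: 24.1 × (7.41/8.59) = 24.1 × 0.862631 = 20.7894
Index = Σ wᵢ·(p₁ᵢ/p₀ᵢ) = 12.1928 + 16.9240 + 28.2136 + 22.6019 + 20.7894 = 100.7217

100.7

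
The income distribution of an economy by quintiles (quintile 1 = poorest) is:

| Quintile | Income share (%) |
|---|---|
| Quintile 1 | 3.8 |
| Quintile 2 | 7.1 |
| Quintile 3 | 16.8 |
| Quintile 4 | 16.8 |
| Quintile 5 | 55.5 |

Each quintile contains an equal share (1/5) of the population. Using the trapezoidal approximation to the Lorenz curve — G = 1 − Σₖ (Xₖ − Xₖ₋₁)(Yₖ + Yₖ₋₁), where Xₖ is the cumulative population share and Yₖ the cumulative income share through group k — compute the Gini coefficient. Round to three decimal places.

0.452

Cumulative income shares Yₖ: 0.0380, 0.1090, 0.2770, 0.4450, 1.0000
Σ (Xₖ−Xₖ₋₁)(Yₖ+Yₖ₋₁) = (1/5)(0.0380+0.0000) + (1/5)(0.1090+0.0380) + (1/5)(0.2770+0.1090) + (1/5)(0.4450+0.2770) + (1/5)(1.0000+0.4450)
  = 0.0076 + 0.0294 + 0.0772 + 0.1444 + 0.2890 = 0.5476
G = 1 − 0.5476 = 0.4524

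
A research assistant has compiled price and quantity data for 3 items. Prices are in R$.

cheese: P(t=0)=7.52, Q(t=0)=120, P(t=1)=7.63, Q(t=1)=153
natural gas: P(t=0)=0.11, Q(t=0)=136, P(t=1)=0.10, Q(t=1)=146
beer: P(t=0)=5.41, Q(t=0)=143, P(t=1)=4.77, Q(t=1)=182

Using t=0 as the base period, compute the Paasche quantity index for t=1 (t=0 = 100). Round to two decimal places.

Paasche quantity index uses current-period prices as weights.
ΣP(t=1)·Q(t=1) = 7.63×153 + 0.10×146 + 4.77×182 = 1167.39 + 14.6 + 868.14 = 2050.13
ΣP(t=1)·Q(t=0) = 7.63×120 + 0.10×136 + 4.77×143 = 915.6 + 13.6 + 682.11 = 1611.31
Index = 2050.13 / 1611.31 × 100 = 127.2337

127.23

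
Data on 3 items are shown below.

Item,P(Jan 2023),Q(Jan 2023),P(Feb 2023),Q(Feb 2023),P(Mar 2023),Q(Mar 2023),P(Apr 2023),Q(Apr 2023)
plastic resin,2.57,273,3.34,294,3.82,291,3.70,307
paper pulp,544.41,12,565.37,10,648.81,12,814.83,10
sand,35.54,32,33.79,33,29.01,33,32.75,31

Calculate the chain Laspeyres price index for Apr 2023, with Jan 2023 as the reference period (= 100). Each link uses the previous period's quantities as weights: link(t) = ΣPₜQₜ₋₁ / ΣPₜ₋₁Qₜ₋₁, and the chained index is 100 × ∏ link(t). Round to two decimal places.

140.38

Link Jan 2023→Feb 2023:
ΣP(Feb 2023)Q(Jan 2023) = 3.34×273 + 565.37×12 + 33.79×32 = 911.82 + 6784.44 + 1081.28 = 8777.54
ΣP(Jan 2023)Q(Jan 2023) = 2.57×273 + 544.41×12 + 35.54×32 = 701.61 + 6532.92 + 1137.28 = 8371.81
link = 8777.54/8371.81 = 1.048464
Link Feb 2023→Mar 2023:
ΣP(Mar 2023)Q(Feb 2023) = 3.82×294 + 648.81×10 + 29.01×33 = 1123.08 + 6488.1 + 957.33 = 8568.51
ΣP(Feb 2023)Q(Feb 2023) = 3.34×294 + 565.37×10 + 33.79×33 = 981.96 + 5653.7 + 1115.07 = 7750.73
link = 8568.51/7750.73 = 1.105510
Link Mar 2023→Apr 2023:
ΣP(Apr 2023)Q(Mar 2023) = 3.70×291 + 814.83×12 + 32.75×33 = 1076.7 + 9777.96 + 1080.75 = 11935.41
ΣP(Mar 2023)Q(Mar 2023) = 3.82×291 + 648.81×12 + 29.01×33 = 1111.62 + 7785.72 + 957.33 = 9854.67
link = 11935.41/9854.67 = 1.211143
Chained index = 100 × 1.048464 × 1.105510 × 1.211143 = 140.3820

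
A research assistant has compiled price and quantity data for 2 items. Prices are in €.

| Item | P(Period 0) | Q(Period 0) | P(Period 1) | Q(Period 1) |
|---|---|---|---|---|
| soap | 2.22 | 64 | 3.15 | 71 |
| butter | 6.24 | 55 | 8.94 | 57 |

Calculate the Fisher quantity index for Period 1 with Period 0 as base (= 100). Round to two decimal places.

Laspeyres component (base-period weights):
ΣP(Period 0)Q(Period 1) = 2.22×71 + 6.24×57 = 157.62 + 355.68 = 513.3
ΣP(Period 0)Q(Period 0) = 2.22×64 + 6.24×55 = 142.08 + 343.2 = 485.28
L = 513.3 / 485.28 × 100 = 105.7740
Paasche component (current-period weights):
ΣP(Period 1)Q(Period 1) = 3.15×71 + 8.94×57 = 223.65 + 509.58 = 733.23
ΣP(Period 1)Q(Period 0) = 3.15×64 + 8.94×55 = 201.6 + 491.7 = 693.3
P = 733.23 / 693.3 × 100 = 105.7594
Fisher = √(L × P) = √(105.7740 × 105.7594) = 105.7667

105.77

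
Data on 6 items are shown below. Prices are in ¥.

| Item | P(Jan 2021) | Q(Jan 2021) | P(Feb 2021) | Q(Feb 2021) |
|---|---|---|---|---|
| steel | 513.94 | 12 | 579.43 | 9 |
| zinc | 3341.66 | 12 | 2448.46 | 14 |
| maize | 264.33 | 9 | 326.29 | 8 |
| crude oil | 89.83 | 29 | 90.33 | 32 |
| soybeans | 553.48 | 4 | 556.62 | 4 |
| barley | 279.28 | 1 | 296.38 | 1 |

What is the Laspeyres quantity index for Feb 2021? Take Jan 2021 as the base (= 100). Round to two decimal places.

109.58

Laspeyres quantity index uses base-period prices as weights.
ΣP(Jan 2021)·Q(Feb 2021) = 513.94×9 + 3341.66×14 + 264.33×8 + 89.83×32 + 553.48×4 + 279.28×1 = 4625.46 + 46783.24 + 2114.64 + 2874.56 + 2213.92 + 279.28 = 58891.1
ΣP(Jan 2021)·Q(Jan 2021) = 513.94×12 + 3341.66×12 + 264.33×9 + 89.83×29 + 553.48×4 + 279.28×1 = 6167.28 + 40099.92 + 2378.97 + 2605.07 + 2213.92 + 279.28 = 53744.44
Index = 58891.1 / 53744.44 × 100 = 109.5762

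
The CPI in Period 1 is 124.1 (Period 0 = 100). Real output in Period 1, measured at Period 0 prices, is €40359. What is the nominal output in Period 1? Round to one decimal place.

Nominal = Real × (Index/100) = 40359 × (124.1/100)
        = 40359 × 1.241 = 50085.5190

50085.5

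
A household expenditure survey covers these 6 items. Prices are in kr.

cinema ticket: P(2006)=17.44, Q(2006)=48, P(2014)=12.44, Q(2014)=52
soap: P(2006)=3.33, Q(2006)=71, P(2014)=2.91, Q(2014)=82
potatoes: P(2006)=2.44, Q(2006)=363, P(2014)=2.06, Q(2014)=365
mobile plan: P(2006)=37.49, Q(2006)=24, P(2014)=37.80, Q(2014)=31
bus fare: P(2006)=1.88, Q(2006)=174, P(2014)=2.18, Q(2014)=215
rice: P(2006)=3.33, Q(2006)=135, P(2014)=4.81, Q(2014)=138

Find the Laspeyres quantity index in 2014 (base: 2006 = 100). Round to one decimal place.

Laspeyres quantity index uses base-period prices as weights.
ΣP(2006)·Q(2014) = 17.44×52 + 3.33×82 + 2.44×365 + 37.49×31 + 1.88×215 + 3.33×138 = 906.88 + 273.06 + 890.6 + 1162.19 + 404.2 + 459.54 = 4096.47
ΣP(2006)·Q(2006) = 17.44×48 + 3.33×71 + 2.44×363 + 37.49×24 + 1.88×174 + 3.33×135 = 837.12 + 236.43 + 885.72 + 899.76 + 327.12 + 449.55 = 3635.7
Index = 4096.47 / 3635.7 × 100 = 112.6735

112.7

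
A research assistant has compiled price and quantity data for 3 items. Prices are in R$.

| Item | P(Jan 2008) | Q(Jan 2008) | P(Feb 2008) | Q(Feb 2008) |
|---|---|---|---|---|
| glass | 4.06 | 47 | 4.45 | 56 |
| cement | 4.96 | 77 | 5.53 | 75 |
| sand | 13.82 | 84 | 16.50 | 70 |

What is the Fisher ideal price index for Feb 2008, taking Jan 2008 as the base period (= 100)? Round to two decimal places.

116.34

Laspeyres component (base-period weights):
ΣP(Feb 2008)Q(Jan 2008) = 4.45×47 + 5.53×77 + 16.50×84 = 209.15 + 425.81 + 1386 = 2020.96
ΣP(Jan 2008)Q(Jan 2008) = 4.06×47 + 4.96×77 + 13.82×84 = 190.82 + 381.92 + 1160.88 = 1733.62
L = 2020.96 / 1733.62 × 100 = 116.5746
Paasche component (current-period weights):
ΣP(Feb 2008)Q(Feb 2008) = 4.45×56 + 5.53×75 + 16.50×70 = 249.2 + 414.75 + 1155 = 1818.95
ΣP(Jan 2008)Q(Feb 2008) = 4.06×56 + 4.96×75 + 13.82×70 = 227.36 + 372 + 967.4 = 1566.76
P = 1818.95 / 1566.76 × 100 = 116.0963
Fisher = √(L × P) = √(116.5746 × 116.0963) = 116.3352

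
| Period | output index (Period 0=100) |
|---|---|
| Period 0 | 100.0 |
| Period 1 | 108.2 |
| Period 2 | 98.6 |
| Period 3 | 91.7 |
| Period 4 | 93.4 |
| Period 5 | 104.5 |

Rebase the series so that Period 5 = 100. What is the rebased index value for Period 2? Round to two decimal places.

Rebased(Period 2) = 98.6 / 104.5 × 100 = 94.3541

94.35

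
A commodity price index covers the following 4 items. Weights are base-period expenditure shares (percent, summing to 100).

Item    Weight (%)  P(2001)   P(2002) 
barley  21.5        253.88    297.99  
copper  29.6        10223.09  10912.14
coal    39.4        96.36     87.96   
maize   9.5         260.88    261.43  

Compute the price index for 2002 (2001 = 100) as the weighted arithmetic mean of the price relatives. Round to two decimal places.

barley: 21.5 × (297.99/253.88) = 21.5 × 1.173744 = 25.2355
copper: 29.6 × (10912.14/10223.09) = 29.6 × 1.067401 = 31.5951
coal: 39.4 × (87.96/96.36) = 39.4 × 0.912827 = 35.9654
maize: 9.5 × (261.43/260.88) = 9.5 × 1.002108 = 9.5200
Index = Σ wᵢ·(p₁ᵢ/p₀ᵢ) = 25.2355 + 31.5951 + 35.9654 + 9.5200 = 102.3160

102.32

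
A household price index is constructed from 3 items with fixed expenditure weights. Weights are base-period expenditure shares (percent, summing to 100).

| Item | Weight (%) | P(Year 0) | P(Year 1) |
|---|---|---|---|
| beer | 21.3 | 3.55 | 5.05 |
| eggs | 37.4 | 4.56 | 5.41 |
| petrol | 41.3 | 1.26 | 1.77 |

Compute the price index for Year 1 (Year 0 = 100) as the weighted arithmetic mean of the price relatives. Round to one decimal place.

beer: 21.3 × (5.05/3.55) = 21.3 × 1.422535 = 30.3000
eggs: 37.4 × (5.41/4.56) = 37.4 × 1.186404 = 44.3715
petrol: 41.3 × (1.77/1.26) = 41.3 × 1.404762 = 58.0167
Index = Σ wᵢ·(p₁ᵢ/p₀ᵢ) = 30.3000 + 44.3715 + 58.0167 = 132.6882

132.7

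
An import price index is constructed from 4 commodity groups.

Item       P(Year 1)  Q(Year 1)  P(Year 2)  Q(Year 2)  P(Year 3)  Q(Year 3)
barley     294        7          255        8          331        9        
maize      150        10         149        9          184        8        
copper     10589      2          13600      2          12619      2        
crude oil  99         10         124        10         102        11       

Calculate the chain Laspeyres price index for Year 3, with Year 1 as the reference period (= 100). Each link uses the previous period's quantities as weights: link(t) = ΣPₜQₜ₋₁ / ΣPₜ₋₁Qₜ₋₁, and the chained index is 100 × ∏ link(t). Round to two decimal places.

Link Year 1→Year 2:
ΣP(Year 2)Q(Year 1) = 255×7 + 149×10 + 13600×2 + 124×10 = 1785 + 1490 + 27200 + 1240 = 31715
ΣP(Year 1)Q(Year 1) = 294×7 + 150×10 + 10589×2 + 99×10 = 2058 + 1500 + 21178 + 990 = 25726
link = 31715/25726 = 1.232800
Link Year 2→Year 3:
ΣP(Year 3)Q(Year 2) = 331×8 + 184×9 + 12619×2 + 102×10 = 2648 + 1656 + 25238 + 1020 = 30562
ΣP(Year 2)Q(Year 2) = 255×8 + 149×9 + 13600×2 + 124×10 = 2040 + 1341 + 27200 + 1240 = 31821
link = 30562/31821 = 0.960435
Chained index = 100 × 1.232800 × 0.960435 = 118.4024

118.40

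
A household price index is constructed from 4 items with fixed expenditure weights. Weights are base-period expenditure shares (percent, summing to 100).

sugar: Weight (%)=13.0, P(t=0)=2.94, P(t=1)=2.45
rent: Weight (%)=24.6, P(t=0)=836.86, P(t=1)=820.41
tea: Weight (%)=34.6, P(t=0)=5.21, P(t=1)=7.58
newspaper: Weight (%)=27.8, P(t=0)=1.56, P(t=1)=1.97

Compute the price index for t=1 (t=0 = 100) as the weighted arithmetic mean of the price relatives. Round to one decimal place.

120.4

sugar: 13.0 × (2.45/2.94) = 13.0 × 0.833333 = 10.8333
rent: 24.6 × (820.41/836.86) = 24.6 × 0.980343 = 24.1164
tea: 34.6 × (7.58/5.21) = 34.6 × 1.454894 = 50.3393
newspaper: 27.8 × (1.97/1.56) = 27.8 × 1.262821 = 35.1064
Index = Σ wᵢ·(p₁ᵢ/p₀ᵢ) = 10.8333 + 24.1164 + 50.3393 + 35.1064 = 120.3955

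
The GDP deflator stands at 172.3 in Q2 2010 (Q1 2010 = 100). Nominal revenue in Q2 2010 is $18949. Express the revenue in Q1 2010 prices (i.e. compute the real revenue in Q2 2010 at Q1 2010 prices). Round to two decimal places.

10997.68

Real = Nominal ÷ (Index/100) = 18949 ÷ (172.3/100)
     = 18949 ÷ 1.723 = 10997.6785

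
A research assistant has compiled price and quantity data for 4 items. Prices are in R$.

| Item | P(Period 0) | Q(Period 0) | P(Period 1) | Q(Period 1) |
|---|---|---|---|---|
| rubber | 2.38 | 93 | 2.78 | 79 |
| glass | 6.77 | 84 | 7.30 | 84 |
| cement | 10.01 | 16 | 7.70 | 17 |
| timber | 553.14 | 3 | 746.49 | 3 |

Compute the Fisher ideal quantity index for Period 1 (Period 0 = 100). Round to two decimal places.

Laspeyres component (base-period weights):
ΣP(Period 0)Q(Period 1) = 2.38×79 + 6.77×84 + 10.01×17 + 553.14×3 = 188.02 + 568.68 + 170.17 + 1659.42 = 2586.29
ΣP(Period 0)Q(Period 0) = 2.38×93 + 6.77×84 + 10.01×16 + 553.14×3 = 221.34 + 568.68 + 160.16 + 1659.42 = 2609.6
L = 2586.29 / 2609.6 × 100 = 99.1068
Paasche component (current-period weights):
ΣP(Period 1)Q(Period 1) = 2.78×79 + 7.30×84 + 7.70×17 + 746.49×3 = 219.62 + 613.2 + 130.9 + 2239.47 = 3203.19
ΣP(Period 1)Q(Period 0) = 2.78×93 + 7.30×84 + 7.70×16 + 746.49×3 = 258.54 + 613.2 + 123.2 + 2239.47 = 3234.41
P = 3203.19 / 3234.41 × 100 = 99.0348
Fisher = √(L × P) = √(99.1068 × 99.0348) = 99.0708

99.07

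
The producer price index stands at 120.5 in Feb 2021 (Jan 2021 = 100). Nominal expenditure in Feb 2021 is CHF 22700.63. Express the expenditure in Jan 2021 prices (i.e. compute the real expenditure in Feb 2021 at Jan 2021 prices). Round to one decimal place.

Real = Nominal ÷ (Index/100) = 22700.63 ÷ (120.5/100)
     = 22700.63 ÷ 1.205 = 18838.6971

18838.7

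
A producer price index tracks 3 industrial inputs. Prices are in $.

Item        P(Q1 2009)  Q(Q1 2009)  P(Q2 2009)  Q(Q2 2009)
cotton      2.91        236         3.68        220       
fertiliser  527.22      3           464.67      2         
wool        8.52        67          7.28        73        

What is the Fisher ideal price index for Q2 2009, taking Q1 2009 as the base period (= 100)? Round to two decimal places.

Laspeyres component (base-period weights):
ΣP(Q2 2009)Q(Q1 2009) = 3.68×236 + 464.67×3 + 7.28×67 = 868.48 + 1394.01 + 487.76 = 2750.25
ΣP(Q1 2009)Q(Q1 2009) = 2.91×236 + 527.22×3 + 8.52×67 = 686.76 + 1581.66 + 570.84 = 2839.26
L = 2750.25 / 2839.26 × 100 = 96.8650
Paasche component (current-period weights):
ΣP(Q2 2009)Q(Q2 2009) = 3.68×220 + 464.67×2 + 7.28×73 = 809.6 + 929.34 + 531.44 = 2270.38
ΣP(Q1 2009)Q(Q2 2009) = 2.91×220 + 527.22×2 + 8.52×73 = 640.2 + 1054.44 + 621.96 = 2316.6
P = 2270.38 / 2316.6 × 100 = 98.0048
Fisher = √(L × P) = √(96.8650 × 98.0048) = 97.4333

97.43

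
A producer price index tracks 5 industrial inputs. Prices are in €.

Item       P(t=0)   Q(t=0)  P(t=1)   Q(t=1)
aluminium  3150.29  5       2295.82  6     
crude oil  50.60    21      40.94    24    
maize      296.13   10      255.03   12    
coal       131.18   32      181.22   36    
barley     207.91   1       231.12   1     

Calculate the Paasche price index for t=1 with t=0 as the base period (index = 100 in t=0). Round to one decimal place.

Paasche price index uses current-period quantities as weights.
ΣP(t=1)·Q(t=1) = 2295.82×6 + 40.94×24 + 255.03×12 + 181.22×36 + 231.12×1 = 13774.92 + 982.56 + 3060.36 + 6523.92 + 231.12 = 24572.88
ΣP(t=0)·Q(t=1) = 3150.29×6 + 50.60×24 + 296.13×12 + 131.18×36 + 207.91×1 = 18901.74 + 1214.4 + 3553.56 + 4722.48 + 207.91 = 28600.09
Index = 24572.88 / 28600.09 × 100 = 85.9189

85.9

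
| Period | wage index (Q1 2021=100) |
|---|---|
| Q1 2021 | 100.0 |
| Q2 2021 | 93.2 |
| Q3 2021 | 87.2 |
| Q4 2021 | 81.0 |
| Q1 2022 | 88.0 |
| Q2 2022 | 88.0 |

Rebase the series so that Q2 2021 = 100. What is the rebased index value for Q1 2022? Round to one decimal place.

Rebased(Q1 2022) = 88.0 / 93.2 × 100 = 94.4206

94.4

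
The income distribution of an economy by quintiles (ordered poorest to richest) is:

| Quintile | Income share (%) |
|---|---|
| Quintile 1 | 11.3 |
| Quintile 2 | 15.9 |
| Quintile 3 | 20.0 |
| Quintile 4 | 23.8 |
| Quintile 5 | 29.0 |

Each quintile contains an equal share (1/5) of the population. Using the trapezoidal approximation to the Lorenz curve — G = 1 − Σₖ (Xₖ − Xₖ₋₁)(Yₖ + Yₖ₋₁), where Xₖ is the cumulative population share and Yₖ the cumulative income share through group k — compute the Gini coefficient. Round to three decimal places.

Cumulative income shares Yₖ: 0.1130, 0.2720, 0.4720, 0.7100, 1.0000
Σ (Xₖ−Xₖ₋₁)(Yₖ+Yₖ₋₁) = (1/5)(0.1130+0.0000) + (1/5)(0.2720+0.1130) + (1/5)(0.4720+0.2720) + (1/5)(0.7100+0.4720) + (1/5)(1.0000+0.7100)
  = 0.0226 + 0.0770 + 0.1488 + 0.2364 + 0.3420 = 0.8268
G = 1 − 0.8268 = 0.1732

0.173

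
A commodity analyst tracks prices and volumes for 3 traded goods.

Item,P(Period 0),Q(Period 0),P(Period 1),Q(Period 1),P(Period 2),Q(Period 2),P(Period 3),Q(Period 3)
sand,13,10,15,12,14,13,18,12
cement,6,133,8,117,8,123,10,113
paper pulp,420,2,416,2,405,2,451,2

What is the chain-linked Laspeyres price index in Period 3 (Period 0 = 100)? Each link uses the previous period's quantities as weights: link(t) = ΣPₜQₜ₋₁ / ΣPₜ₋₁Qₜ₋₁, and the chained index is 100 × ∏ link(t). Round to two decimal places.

Link Period 0→Period 1:
ΣP(Period 1)Q(Period 0) = 15×10 + 8×133 + 416×2 = 150 + 1064 + 832 = 2046
ΣP(Period 0)Q(Period 0) = 13×10 + 6×133 + 420×2 = 130 + 798 + 840 = 1768
link = 2046/1768 = 1.157240
Link Period 1→Period 2:
ΣP(Period 2)Q(Period 1) = 14×12 + 8×117 + 405×2 = 168 + 936 + 810 = 1914
ΣP(Period 1)Q(Period 1) = 15×12 + 8×117 + 416×2 = 180 + 936 + 832 = 1948
link = 1914/1948 = 0.982546
Link Period 2→Period 3:
ΣP(Period 3)Q(Period 2) = 18×13 + 10×123 + 451×2 = 234 + 1230 + 902 = 2366
ΣP(Period 2)Q(Period 2) = 14×13 + 8×123 + 405×2 = 182 + 984 + 810 = 1976
link = 2366/1976 = 1.197368
Chained index = 100 × 1.157240 × 0.982546 × 1.197368 = 136.1458

136.15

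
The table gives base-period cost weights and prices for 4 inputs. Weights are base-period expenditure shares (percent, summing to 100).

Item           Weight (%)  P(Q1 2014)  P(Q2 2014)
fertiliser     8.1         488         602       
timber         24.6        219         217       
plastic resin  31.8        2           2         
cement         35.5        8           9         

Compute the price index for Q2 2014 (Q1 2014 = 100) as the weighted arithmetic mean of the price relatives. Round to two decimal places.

fertiliser: 8.1 × (602/488) = 8.1 × 1.233607 = 9.9922
timber: 24.6 × (217/219) = 24.6 × 0.990868 = 24.3753
plastic resin: 31.8 × (2/2) = 31.8 × 1.000000 = 31.8000
cement: 35.5 × (9/8) = 35.5 × 1.125000 = 39.9375
Index = Σ wᵢ·(p₁ᵢ/p₀ᵢ) = 9.9922 + 24.3753 + 31.8000 + 39.9375 = 106.1051

106.11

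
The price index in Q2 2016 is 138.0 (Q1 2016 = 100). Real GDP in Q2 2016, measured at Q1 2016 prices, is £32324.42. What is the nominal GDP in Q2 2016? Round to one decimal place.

Nominal = Real × (Index/100) = 32324.42 × (138.0/100)
        = 32324.42 × 1.380 = 44607.6996

44607.7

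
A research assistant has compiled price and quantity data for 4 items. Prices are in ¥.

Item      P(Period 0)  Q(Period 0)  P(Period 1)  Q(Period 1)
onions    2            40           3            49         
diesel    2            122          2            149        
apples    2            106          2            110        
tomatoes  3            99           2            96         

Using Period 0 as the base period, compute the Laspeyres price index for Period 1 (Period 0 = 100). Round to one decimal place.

Laspeyres price index uses base-period quantities as weights.
ΣP(Period 1)·Q(Period 0) = 3×40 + 2×122 + 2×106 + 2×99 = 120 + 244 + 212 + 198 = 774
ΣP(Period 0)·Q(Period 0) = 2×40 + 2×122 + 2×106 + 3×99 = 80 + 244 + 212 + 297 = 833
Index = 774 / 833 × 100 = 92.9172

92.9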